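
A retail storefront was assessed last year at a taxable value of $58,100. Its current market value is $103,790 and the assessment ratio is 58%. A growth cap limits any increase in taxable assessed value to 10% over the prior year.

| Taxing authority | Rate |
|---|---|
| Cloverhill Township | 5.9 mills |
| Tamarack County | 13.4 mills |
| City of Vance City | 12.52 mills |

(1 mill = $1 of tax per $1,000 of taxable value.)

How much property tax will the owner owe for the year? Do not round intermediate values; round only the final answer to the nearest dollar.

Uncapped assessed value = $103,790 × 0.58 = $60,198.2
Cap limit = $58,100 × 1.1 = $63,910
Taxable assessed value = min($60,198.2, $63,910) = $60,198.2 (cap does not bind)
Cloverhill Township: $60,198.2 × 0.0059 = $355.16938
Tamarack County: $60,198.2 × 0.0134 = $806.65588
City of Vance City: $60,198.2 × 0.01252 = $753.681464
Total = $1,915.506724

$1,916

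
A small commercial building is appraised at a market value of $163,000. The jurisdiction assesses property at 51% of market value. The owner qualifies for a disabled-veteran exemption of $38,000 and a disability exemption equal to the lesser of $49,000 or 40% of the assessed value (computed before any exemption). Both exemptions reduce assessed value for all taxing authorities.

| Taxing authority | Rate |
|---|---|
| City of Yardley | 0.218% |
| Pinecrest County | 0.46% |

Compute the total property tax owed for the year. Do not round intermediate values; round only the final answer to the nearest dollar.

Assessed value = $163,000 × 0.51 = $83,130
Disability exemption = min($49,000, 40% × $83,130) = min($49,000, $33,252) = $33,252 (percentage binds)
Taxable value = $83,130 − $38,000 − $33,252 = $11,878
City of Yardley: $11,878 × 0.00218 = $25.89404
Pinecrest County: $11,878 × 0.0046 = $54.6388
Total = $80.53284

$81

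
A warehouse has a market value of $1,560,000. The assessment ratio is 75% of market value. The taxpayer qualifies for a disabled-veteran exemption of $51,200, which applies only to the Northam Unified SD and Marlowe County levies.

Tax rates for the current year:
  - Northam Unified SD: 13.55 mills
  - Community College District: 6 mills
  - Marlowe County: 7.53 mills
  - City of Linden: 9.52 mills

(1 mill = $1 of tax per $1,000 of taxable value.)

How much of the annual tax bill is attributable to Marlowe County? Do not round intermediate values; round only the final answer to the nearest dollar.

Assessed value = $1,560,000 × 0.75 = $1,170,000
Marlowe County taxable value = $1,170,000 − $51,200 = $1,118,800
Marlowe County levy = $1,118,800 × 0.00753 = $8,424.564

$8,425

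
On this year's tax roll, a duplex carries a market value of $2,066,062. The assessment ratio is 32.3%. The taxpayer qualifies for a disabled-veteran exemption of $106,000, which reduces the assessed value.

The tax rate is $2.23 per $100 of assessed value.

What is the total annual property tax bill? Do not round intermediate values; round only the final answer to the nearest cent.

Assessed value = $2,066,062 × 0.323 = $667,338.026
Taxable value = $667,338.026 − $106,000 = $561,338.026
Tax = $561,338.026 × 0.0223 = $12,517.8379798

$12,517.84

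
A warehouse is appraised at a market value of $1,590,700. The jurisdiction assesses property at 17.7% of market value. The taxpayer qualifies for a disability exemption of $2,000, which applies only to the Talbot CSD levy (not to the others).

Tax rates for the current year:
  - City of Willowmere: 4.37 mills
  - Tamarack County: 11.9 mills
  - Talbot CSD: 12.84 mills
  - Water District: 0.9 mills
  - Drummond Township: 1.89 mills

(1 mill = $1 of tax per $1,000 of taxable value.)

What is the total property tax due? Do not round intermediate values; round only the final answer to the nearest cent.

$8,955.89

Assessed value = $1,590,700 × 0.177 = $281,553.9
City of Willowmere: $281,553.9 × 0.00437 = $1,230.390543
Tamarack County: $281,553.9 × 0.0119 = $3,350.49141
Talbot CSD: ($281,553.9 − $2,000) × 0.01284 = $279,553.9 × 0.01284 = $3,589.472076
Water District: $281,553.9 × 0.0009 = $253.39851
Drummond Township: $281,553.9 × 0.00189 = $532.136871
Total = $8,955.88941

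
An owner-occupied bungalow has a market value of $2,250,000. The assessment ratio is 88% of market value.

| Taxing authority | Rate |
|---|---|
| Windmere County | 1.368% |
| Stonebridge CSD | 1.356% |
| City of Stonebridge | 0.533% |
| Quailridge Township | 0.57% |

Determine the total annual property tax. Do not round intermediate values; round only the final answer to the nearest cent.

$75,774.60

Assessed value = $2,250,000 × 0.88 = $1,980,000
Windmere County: $1,980,000 × 0.01368 = $27,086.4
Stonebridge CSD: $1,980,000 × 0.01356 = $26,848.8
City of Stonebridge: $1,980,000 × 0.00533 = $10,553.4
Quailridge Township: $1,980,000 × 0.0057 = $11,286
Total = $27,086.4 + $26,848.8 + $10,553.4 + $11,286 = $75,774.6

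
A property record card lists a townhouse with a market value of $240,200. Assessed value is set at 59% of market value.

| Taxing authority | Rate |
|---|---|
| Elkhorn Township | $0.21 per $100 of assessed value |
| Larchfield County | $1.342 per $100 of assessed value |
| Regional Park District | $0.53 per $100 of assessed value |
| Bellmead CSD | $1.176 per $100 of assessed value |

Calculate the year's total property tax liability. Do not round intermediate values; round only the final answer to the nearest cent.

$4,617.17

Assessed value = $240,200 × 0.59 = $141,718
Elkhorn Township: $141,718 × 0.0021 = $297.6078
Larchfield County: $141,718 × 0.01342 = $1,901.85556
Regional Park District: $141,718 × 0.0053 = $751.1054
Bellmead CSD: $141,718 × 0.01176 = $1,666.60368
Total = $297.6078 + $1,901.85556 + $751.1054 + $1,666.60368 = $4,617.17244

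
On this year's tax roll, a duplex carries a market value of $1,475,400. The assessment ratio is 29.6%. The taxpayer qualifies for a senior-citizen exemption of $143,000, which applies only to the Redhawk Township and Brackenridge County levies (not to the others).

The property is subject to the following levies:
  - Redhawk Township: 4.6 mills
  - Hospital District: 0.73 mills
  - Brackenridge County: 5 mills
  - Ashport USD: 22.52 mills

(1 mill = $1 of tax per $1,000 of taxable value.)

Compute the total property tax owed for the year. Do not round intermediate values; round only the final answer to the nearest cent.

$12,973.40

Assessed value = $1,475,400 × 0.296 = $436,718.4
Redhawk Township: ($436,718.4 − $143,000) × 0.0046 = $293,718.4 × 0.0046 = $1,351.10464
Hospital District: $436,718.4 × 0.00073 = $318.804432
Brackenridge County: ($436,718.4 − $143,000) × 0.005 = $293,718.4 × 0.005 = $1,468.592
Ashport USD: $436,718.4 × 0.02252 = $9,834.898368
Total = $12,973.39944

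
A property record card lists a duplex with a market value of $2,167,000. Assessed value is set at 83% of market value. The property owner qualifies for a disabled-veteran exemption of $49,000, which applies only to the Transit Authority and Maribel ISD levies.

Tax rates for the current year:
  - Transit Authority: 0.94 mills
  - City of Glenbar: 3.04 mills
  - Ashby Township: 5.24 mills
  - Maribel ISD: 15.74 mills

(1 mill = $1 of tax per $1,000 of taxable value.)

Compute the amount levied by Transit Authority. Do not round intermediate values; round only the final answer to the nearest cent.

$1,644.63

Assessed value = $2,167,000 × 0.83 = $1,798,610
Transit Authority taxable value = $1,798,610 − $49,000 = $1,749,610
Transit Authority levy = $1,749,610 × 0.00094 = $1,644.6334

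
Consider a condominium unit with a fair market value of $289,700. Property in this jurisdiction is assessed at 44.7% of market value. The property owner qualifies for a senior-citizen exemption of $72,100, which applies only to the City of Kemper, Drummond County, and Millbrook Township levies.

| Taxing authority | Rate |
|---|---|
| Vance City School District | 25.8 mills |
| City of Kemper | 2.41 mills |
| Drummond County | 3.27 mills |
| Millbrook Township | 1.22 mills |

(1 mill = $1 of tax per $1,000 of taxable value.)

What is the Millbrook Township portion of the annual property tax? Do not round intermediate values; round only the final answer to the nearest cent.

Assessed value = $289,700 × 0.447 = $129,495.9
Millbrook Township taxable value = $129,495.9 − $72,100 = $57,395.9
Millbrook Township levy = $57,395.9 × 0.00122 = $70.022998

$70.02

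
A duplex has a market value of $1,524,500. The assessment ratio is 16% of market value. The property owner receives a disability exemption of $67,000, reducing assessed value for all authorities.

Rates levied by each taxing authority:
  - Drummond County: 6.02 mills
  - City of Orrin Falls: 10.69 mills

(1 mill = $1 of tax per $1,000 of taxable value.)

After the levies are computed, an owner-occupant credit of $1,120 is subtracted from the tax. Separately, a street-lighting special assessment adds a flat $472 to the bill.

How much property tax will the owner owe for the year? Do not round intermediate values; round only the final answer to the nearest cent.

$2,308.33

Assessed value = $1,524,500 × 0.16 = $243,920
Taxable value = $243,920 − $67,000 = $176,920
Drummond County: $176,920 × 0.00602 = $1,065.0584
City of Orrin Falls: $176,920 × 0.01069 = $1,891.2748
Levies subtotal = $2,956.3332
After credit = $2,956.3332 − $1,120 = $1,836.3332
Total = $1,836.3332 + $472 = $2,308.3332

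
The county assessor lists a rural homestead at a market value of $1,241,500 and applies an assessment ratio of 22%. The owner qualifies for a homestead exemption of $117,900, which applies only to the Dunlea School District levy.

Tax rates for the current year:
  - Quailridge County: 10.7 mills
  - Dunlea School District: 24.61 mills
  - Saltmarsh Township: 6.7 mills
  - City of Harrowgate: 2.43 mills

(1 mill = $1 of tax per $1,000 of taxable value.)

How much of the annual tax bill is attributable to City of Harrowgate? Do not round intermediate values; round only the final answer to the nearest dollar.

$664

Assessed value = $1,241,500 × 0.22 = $273,130
City of Harrowgate taxable value = $273,130 (exemption does not apply)
City of Harrowgate levy = $273,130 × 0.00243 = $663.7059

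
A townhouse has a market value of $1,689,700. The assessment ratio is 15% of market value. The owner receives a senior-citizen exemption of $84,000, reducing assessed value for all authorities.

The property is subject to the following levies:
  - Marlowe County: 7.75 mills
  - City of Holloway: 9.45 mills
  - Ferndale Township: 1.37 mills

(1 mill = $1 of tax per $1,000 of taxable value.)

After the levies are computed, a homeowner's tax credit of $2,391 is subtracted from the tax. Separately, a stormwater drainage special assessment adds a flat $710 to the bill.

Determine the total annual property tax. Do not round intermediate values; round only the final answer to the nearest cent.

$1,465.78

Assessed value = $1,689,700 × 0.15 = $253,455
Taxable value = $253,455 − $84,000 = $169,455
Marlowe County: $169,455 × 0.00775 = $1,313.27625
City of Holloway: $169,455 × 0.00945 = $1,601.34975
Ferndale Township: $169,455 × 0.00137 = $232.15335
Levies subtotal = $3,146.77935
After credit = $3,146.77935 − $2,391 = $755.77935
Total = $755.77935 + $710 = $1,465.77935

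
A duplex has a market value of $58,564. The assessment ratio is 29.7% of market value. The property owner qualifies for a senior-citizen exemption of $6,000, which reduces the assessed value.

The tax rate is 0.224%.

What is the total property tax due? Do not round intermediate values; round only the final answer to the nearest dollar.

$26

Assessed value = $58,564 × 0.297 = $17,393.508
Taxable value = $17,393.508 − $6,000 = $11,393.508
Tax = $11,393.508 × 0.00224 = $25.52145792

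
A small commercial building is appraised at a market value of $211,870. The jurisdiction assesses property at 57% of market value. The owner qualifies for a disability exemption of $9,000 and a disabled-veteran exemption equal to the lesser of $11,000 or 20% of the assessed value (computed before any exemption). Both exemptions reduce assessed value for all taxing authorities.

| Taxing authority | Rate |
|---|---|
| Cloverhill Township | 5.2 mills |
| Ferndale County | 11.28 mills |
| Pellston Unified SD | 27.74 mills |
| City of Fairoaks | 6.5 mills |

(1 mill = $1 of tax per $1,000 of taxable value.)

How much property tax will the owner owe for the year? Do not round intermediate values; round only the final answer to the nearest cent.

Assessed value = $211,870 × 0.57 = $120,765.9
Disabled-veteran exemption = min($11,000, 20% × $120,765.9) = min($11,000, $24,153.18) = $11,000 (dollar cap binds)
Taxable value = $120,765.9 − $9,000 − $11,000 = $100,765.9
Cloverhill Township: $100,765.9 × 0.0052 = $523.98268
Ferndale County: $100,765.9 × 0.01128 = $1,136.639352
Pellston Unified SD: $100,765.9 × 0.02774 = $2,795.246066
City of Fairoaks: $100,765.9 × 0.0065 = $654.97835
Total = $5,110.846448

$5,110.85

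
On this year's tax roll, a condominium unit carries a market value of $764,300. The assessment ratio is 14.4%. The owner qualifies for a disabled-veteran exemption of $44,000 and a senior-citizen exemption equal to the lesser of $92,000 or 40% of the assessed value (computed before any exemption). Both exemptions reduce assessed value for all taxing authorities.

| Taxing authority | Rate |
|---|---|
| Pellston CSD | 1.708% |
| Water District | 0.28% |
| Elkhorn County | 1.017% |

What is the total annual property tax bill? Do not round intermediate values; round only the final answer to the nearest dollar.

$662

Assessed value = $764,300 × 0.144 = $110,059.2
Senior-citizen exemption = min($92,000, 40% × $110,059.2) = min($92,000, $44,023.68) = $44,023.68 (percentage binds)
Taxable value = $110,059.2 − $44,000 − $44,023.68 = $22,035.52
Pellston CSD: $22,035.52 × 0.01708 = $376.3666816
Water District: $22,035.52 × 0.0028 = $61.699456
Elkhorn County: $22,035.52 × 0.01017 = $224.1012384
Total = $662.167376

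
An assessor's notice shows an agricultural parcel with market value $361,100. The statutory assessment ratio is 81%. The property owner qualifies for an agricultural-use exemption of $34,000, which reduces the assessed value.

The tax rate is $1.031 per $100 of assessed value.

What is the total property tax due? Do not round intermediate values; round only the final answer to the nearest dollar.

$2,665

Assessed value = $361,100 × 0.81 = $292,491
Taxable value = $292,491 − $34,000 = $258,491
Tax = $258,491 × 0.01031 = $2,665.04221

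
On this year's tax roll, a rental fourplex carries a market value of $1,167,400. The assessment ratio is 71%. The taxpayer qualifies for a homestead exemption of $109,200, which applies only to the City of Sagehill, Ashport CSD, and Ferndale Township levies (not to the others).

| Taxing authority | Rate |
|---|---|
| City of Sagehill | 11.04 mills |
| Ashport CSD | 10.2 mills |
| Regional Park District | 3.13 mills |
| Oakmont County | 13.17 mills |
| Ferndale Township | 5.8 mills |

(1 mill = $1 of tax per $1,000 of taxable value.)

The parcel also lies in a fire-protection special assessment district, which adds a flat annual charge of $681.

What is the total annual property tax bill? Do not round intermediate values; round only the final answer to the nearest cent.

$33,650.76

Assessed value = $1,167,400 × 0.71 = $828,854
City of Sagehill: ($828,854 − $109,200) × 0.01104 = $719,654 × 0.01104 = $7,944.98016
Ashport CSD: ($828,854 − $109,200) × 0.0102 = $719,654 × 0.0102 = $7,340.4708
Regional Park District: $828,854 × 0.00313 = $2,594.31302
Oakmont County: $828,854 × 0.01317 = $10,916.00718
Ferndale Township: ($828,854 − $109,200) × 0.0058 = $719,654 × 0.0058 = $4,173.9932
Levies subtotal = $32,969.76436
Total = $32,969.76436 + $681 = $33,650.76436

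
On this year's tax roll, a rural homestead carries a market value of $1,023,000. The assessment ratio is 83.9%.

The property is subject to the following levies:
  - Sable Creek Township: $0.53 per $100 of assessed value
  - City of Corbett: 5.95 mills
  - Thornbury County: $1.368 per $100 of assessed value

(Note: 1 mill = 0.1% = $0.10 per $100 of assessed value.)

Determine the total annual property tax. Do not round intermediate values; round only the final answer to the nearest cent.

Assessed value = $1,023,000 × 0.839 = $858,297
Sable Creek Township: $858,297 × 0.0053 = $4,548.9741
City of Corbett: $858,297 × 0.00595 = $5,106.86715
Thornbury County: $858,297 × 0.01368 = $11,741.50296
Total = $21,397.34421

$21,397.34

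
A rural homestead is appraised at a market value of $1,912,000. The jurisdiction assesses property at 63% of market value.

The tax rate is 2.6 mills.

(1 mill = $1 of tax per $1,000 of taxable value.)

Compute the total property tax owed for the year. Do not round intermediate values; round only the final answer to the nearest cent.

Assessed value = $1,912,000 × 0.63 = $1,204,560
Tax = $1,204,560 × 0.0026 = $3,131.856

$3,131.86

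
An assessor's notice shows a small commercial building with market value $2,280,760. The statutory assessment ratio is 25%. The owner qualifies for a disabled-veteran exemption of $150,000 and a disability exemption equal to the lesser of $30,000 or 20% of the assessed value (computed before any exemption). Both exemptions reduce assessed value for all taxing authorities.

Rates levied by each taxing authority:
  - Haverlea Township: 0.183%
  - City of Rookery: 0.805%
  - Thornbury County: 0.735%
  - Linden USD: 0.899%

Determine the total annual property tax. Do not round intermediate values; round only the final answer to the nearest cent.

$10,230.78

Assessed value = $2,280,760 × 0.25 = $570,190
Disability exemption = min($30,000, 20% × $570,190) = min($30,000, $114,038) = $30,000 (dollar cap binds)
Taxable value = $570,190 − $150,000 − $30,000 = $390,190
Haverlea Township: $390,190 × 0.00183 = $714.0477
City of Rookery: $390,190 × 0.00805 = $3,141.0295
Thornbury County: $390,190 × 0.00735 = $2,867.8965
Linden USD: $390,190 × 0.00899 = $3,507.8081
Total = $10,230.7818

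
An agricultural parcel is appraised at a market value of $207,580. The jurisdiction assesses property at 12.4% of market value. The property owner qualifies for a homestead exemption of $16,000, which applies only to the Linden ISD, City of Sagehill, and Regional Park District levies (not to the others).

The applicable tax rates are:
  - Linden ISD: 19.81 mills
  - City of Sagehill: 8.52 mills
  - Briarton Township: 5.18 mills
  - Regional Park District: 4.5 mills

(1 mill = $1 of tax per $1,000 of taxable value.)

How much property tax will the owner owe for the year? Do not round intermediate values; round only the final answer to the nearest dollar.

Assessed value = $207,580 × 0.124 = $25,739.92
Linden ISD: ($25,739.92 − $16,000) × 0.01981 = $9,739.92 × 0.01981 = $192.9478152
City of Sagehill: ($25,739.92 − $16,000) × 0.00852 = $9,739.92 × 0.00852 = $82.9841184
Briarton Township: $25,739.92 × 0.00518 = $133.3327856
Regional Park District: ($25,739.92 − $16,000) × 0.0045 = $9,739.92 × 0.0045 = $43.82964
Total = $453.0943592

$453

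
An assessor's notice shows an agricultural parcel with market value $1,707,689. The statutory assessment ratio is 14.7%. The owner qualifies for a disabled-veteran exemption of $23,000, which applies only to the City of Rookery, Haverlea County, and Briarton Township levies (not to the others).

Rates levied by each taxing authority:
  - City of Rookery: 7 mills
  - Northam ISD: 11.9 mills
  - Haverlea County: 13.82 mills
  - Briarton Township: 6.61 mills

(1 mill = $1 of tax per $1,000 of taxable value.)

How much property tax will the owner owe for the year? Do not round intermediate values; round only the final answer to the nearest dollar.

$9,242

Assessed value = $1,707,689 × 0.147 = $251,030.283
City of Rookery: ($251,030.283 − $23,000) × 0.007 = $228,030.283 × 0.007 = $1,596.211981
Northam ISD: $251,030.283 × 0.0119 = $2,987.2603677
Haverlea County: ($251,030.283 − $23,000) × 0.01382 = $228,030.283 × 0.01382 = $3,151.37851106
Briarton Township: ($251,030.283 − $23,000) × 0.00661 = $228,030.283 × 0.00661 = $1,507.28017063
Total = $9,242.13103039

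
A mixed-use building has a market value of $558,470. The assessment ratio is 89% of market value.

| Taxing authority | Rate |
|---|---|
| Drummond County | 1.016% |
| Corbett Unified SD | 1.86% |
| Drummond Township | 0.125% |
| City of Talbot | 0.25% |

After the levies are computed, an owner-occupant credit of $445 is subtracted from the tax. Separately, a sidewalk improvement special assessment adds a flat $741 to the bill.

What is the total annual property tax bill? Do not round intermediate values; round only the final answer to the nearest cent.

Assessed value = $558,470 × 0.89 = $497,038.3
Drummond County: $497,038.3 × 0.01016 = $5,049.909128
Corbett Unified SD: $497,038.3 × 0.0186 = $9,244.91238
Drummond Township: $497,038.3 × 0.00125 = $621.297875
City of Talbot: $497,038.3 × 0.0025 = $1,242.59575
Levies subtotal = $16,158.715133
After credit = $16,158.715133 − $445 = $15,713.715133
Total = $15,713.715133 + $741 = $16,454.715133

$16,454.72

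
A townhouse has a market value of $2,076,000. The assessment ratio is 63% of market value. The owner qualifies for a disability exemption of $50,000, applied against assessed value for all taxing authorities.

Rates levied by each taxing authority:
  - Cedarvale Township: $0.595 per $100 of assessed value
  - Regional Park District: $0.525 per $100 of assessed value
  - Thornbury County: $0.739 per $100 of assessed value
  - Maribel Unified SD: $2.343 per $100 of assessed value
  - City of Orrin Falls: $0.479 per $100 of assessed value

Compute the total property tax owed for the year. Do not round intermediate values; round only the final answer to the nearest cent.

$58,881.36

Assessed value = $2,076,000 × 0.63 = $1,307,880
Taxable value = $1,307,880 − $50,000 = $1,257,880
Cedarvale Township: $1,257,880 × 0.00595 = $7,484.386
Regional Park District: $1,257,880 × 0.00525 = $6,603.87
Thornbury County: $1,257,880 × 0.00739 = $9,295.7332
Maribel Unified SD: $1,257,880 × 0.02343 = $29,472.1284
City of Orrin Falls: $1,257,880 × 0.00479 = $6,025.2452
Total = $7,484.386 + $6,603.87 + $9,295.7332 + $29,472.1284 + $6,025.2452 = $58,881.3628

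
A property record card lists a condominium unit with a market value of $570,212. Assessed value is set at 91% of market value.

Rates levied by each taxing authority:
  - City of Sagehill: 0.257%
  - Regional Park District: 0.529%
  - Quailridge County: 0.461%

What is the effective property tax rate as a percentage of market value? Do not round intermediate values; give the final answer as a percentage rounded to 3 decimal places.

Assessed value = $570,212 × 0.91 = $518,892.92
City of Sagehill: $518,892.92 × 0.00257 = $1,333.5548044
Regional Park District: $518,892.92 × 0.00529 = $2,744.9435468
Quailridge County: $518,892.92 × 0.00461 = $2,392.0963612
Total tax = $6,470.5947124
Effective rate = $6,470.5947124 ÷ $570,212 = 1.135% of market value

1.135%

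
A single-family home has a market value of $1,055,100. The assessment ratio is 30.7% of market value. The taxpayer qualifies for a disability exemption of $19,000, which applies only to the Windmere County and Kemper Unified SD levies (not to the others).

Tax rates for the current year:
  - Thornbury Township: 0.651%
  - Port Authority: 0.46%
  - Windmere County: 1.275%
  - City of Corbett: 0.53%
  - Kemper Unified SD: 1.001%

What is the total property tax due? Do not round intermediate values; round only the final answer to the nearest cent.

$12,255.34

Assessed value = $1,055,100 × 0.307 = $323,915.7
Thornbury Township: $323,915.7 × 0.00651 = $2,108.691207
Port Authority: $323,915.7 × 0.0046 = $1,490.01222
Windmere County: ($323,915.7 − $19,000) × 0.01275 = $304,915.7 × 0.01275 = $3,887.675175
City of Corbett: $323,915.7 × 0.0053 = $1,716.75321
Kemper Unified SD: ($323,915.7 − $19,000) × 0.01001 = $304,915.7 × 0.01001 = $3,052.206157
Total = $12,255.337969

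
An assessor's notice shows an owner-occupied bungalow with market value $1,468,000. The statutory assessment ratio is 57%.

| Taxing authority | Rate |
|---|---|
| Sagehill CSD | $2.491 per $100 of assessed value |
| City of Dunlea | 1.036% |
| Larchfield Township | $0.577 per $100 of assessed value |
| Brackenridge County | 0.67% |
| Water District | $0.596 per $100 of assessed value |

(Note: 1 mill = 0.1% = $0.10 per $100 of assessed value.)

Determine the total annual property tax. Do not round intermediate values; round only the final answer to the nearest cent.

$44,934.01

Assessed value = $1,468,000 × 0.57 = $836,760
Sagehill CSD: $836,760 × 0.02491 = $20,843.6916
City of Dunlea: $836,760 × 0.01036 = $8,668.8336
Larchfield Township: $836,760 × 0.00577 = $4,828.1052
Brackenridge County: $836,760 × 0.0067 = $5,606.292
Water District: $836,760 × 0.00596 = $4,987.0896
Total = $44,934.012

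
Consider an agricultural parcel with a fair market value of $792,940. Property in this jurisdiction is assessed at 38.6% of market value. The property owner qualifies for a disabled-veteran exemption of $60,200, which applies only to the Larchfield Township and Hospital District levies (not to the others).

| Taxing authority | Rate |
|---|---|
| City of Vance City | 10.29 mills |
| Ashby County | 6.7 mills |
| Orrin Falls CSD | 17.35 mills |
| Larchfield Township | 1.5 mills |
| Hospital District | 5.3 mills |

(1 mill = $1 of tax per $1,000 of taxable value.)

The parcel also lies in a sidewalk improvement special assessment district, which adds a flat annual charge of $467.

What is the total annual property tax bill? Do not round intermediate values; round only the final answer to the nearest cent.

$12,649.56

Assessed value = $792,940 × 0.386 = $306,074.84
City of Vance City: $306,074.84 × 0.01029 = $3,149.5101036
Ashby County: $306,074.84 × 0.0067 = $2,050.701428
Orrin Falls CSD: $306,074.84 × 0.01735 = $5,310.398474
Larchfield Township: ($306,074.84 − $60,200) × 0.0015 = $245,874.84 × 0.0015 = $368.81226
Hospital District: ($306,074.84 − $60,200) × 0.0053 = $245,874.84 × 0.0053 = $1,303.136652
Levies subtotal = $12,182.5589176
Total = $12,182.5589176 + $467 = $12,649.5589176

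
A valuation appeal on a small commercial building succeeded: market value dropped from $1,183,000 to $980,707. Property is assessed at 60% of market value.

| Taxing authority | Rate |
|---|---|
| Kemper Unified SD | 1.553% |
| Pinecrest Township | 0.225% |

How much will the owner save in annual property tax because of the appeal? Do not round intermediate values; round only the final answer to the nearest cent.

$2,158.06

Old assessed value = $1,183,000 × 0.6 = $709,800
New assessed value = $980,707 × 0.6 = $588,424.2
Combined rate = 0.01553 + 0.00225 = 0.01778
Old tax = $709,800 × 0.01778 = $12,620.244
New tax = $588,424.2 × 0.01778 = $10,462.182276
Reduction = $12,620.244 − $10,462.182276 = $2,158.061724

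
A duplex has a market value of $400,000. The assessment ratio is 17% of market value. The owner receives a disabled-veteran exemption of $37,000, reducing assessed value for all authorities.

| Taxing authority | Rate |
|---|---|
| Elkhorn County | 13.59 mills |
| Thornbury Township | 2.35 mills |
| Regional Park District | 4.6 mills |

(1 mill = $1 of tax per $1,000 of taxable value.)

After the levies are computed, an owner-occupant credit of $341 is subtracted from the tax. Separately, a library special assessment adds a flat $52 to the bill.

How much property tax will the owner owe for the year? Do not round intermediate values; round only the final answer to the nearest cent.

$347.74

Assessed value = $400,000 × 0.17 = $68,000
Taxable value = $68,000 − $37,000 = $31,000
Elkhorn County: $31,000 × 0.01359 = $421.29
Thornbury Township: $31,000 × 0.00235 = $72.85
Regional Park District: $31,000 × 0.0046 = $142.6
Levies subtotal = $636.74
After credit = $636.74 − $341 = $295.74
Total = $295.74 + $52 = $347.74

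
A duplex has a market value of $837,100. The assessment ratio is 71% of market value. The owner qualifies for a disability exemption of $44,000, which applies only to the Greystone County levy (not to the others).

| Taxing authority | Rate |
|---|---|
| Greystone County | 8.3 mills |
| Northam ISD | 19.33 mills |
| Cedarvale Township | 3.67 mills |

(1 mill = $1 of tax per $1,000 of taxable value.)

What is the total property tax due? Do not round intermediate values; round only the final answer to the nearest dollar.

$18,238

Assessed value = $837,100 × 0.71 = $594,341
Greystone County: ($594,341 − $44,000) × 0.0083 = $550,341 × 0.0083 = $4,567.8303
Northam ISD: $594,341 × 0.01933 = $11,488.61153
Cedarvale Township: $594,341 × 0.00367 = $2,181.23147
Total = $18,237.6733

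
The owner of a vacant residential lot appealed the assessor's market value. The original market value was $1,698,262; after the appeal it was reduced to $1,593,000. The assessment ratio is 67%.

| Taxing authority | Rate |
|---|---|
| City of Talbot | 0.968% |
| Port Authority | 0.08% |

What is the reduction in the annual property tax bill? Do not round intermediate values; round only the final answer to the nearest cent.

$739.11

Old assessed value = $1,698,262 × 0.67 = $1,137,835.54
New assessed value = $1,593,000 × 0.67 = $1,067,310
Combined rate = 0.00968 + 0.0008 = 0.01048
Old tax = $1,137,835.54 × 0.01048 = $11,924.5164592
New tax = $1,067,310 × 0.01048 = $11,185.4088
Reduction = $11,924.5164592 − $11,185.4088 = $739.1076592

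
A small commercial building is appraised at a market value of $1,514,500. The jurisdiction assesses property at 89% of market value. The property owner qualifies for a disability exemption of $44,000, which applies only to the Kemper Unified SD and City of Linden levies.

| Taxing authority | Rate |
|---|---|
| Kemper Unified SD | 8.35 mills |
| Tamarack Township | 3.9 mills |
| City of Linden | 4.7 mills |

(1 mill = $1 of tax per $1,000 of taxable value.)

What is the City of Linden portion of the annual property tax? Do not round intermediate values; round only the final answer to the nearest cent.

Assessed value = $1,514,500 × 0.89 = $1,347,905
City of Linden taxable value = $1,347,905 − $44,000 = $1,303,905
City of Linden levy = $1,303,905 × 0.0047 = $6,128.3535

$6,128.35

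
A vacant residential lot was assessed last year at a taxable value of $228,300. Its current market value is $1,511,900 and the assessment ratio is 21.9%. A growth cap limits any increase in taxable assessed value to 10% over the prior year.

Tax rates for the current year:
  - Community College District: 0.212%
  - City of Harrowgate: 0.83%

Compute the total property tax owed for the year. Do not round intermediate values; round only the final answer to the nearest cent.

$2,616.77

Uncapped assessed value = $1,511,900 × 0.219 = $331,106.1
Cap limit = $228,300 × 1.1 = $251,130
Taxable assessed value = min($331,106.1, $251,130) = $251,130 (cap binds)
Community College District: $251,130 × 0.00212 = $532.3956
City of Harrowgate: $251,130 × 0.0083 = $2,084.379
Total = $2,616.7746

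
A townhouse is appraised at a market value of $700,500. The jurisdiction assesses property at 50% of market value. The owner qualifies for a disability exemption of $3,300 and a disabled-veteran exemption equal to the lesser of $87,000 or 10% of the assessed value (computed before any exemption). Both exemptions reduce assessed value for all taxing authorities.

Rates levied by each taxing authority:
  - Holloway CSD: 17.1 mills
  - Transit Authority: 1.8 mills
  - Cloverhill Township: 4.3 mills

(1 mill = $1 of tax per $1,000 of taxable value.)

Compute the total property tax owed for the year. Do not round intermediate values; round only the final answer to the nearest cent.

$7,236.66

Assessed value = $700,500 × 0.5 = $350,250
Disabled-veteran exemption = min($87,000, 10% × $350,250) = min($87,000, $35,025) = $35,025 (percentage binds)
Taxable value = $350,250 − $3,300 − $35,025 = $311,925
Holloway CSD: $311,925 × 0.0171 = $5,333.9175
Transit Authority: $311,925 × 0.0018 = $561.465
Cloverhill Township: $311,925 × 0.0043 = $1,341.2775
Total = $7,236.66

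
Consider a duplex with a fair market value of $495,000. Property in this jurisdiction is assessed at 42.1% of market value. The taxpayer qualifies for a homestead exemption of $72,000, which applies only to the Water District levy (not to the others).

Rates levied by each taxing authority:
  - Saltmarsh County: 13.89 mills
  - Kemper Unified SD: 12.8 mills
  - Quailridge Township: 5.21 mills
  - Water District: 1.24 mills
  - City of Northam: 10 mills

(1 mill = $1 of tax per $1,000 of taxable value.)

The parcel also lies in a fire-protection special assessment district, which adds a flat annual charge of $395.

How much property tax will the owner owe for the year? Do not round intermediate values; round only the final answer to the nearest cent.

$9,295.88

Assessed value = $495,000 × 0.421 = $208,395
Saltmarsh County: $208,395 × 0.01389 = $2,894.60655
Kemper Unified SD: $208,395 × 0.0128 = $2,667.456
Quailridge Township: $208,395 × 0.00521 = $1,085.73795
Water District: ($208,395 − $72,000) × 0.00124 = $136,395 × 0.00124 = $169.1298
City of Northam: $208,395 × 0.01 = $2,083.95
Levies subtotal = $8,900.8803
Total = $8,900.8803 + $395 = $9,295.8803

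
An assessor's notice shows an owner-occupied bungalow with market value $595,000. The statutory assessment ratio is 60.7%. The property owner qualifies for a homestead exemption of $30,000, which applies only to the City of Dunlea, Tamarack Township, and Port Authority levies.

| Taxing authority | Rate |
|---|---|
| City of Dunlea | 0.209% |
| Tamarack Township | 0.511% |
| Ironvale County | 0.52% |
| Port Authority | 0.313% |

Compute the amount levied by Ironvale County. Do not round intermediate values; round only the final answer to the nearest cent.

$1,878.06

Assessed value = $595,000 × 0.607 = $361,165
Ironvale County taxable value = $361,165 (exemption does not apply)
Ironvale County levy = $361,165 × 0.0052 = $1,878.058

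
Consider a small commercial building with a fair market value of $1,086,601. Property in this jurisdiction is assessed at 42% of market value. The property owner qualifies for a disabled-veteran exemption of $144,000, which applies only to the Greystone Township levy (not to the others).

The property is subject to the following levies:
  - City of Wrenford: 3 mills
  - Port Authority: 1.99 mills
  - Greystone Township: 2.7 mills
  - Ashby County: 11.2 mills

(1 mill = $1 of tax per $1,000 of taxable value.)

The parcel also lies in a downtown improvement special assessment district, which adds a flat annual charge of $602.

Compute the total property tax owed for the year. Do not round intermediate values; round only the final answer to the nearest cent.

Assessed value = $1,086,601 × 0.42 = $456,372.42
City of Wrenford: $456,372.42 × 0.003 = $1,369.11726
Port Authority: $456,372.42 × 0.00199 = $908.1811158
Greystone Township: ($456,372.42 − $144,000) × 0.0027 = $312,372.42 × 0.0027 = $843.405534
Ashby County: $456,372.42 × 0.0112 = $5,111.371104
Levies subtotal = $8,232.0750138
Total = $8,232.0750138 + $602 = $8,834.0750138

$8,834.08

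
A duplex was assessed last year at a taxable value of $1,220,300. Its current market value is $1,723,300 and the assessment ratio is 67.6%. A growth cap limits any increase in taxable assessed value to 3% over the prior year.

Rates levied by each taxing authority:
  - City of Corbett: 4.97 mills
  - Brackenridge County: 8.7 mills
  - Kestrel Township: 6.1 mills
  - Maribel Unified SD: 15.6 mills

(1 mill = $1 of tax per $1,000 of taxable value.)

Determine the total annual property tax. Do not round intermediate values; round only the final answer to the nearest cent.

Uncapped assessed value = $1,723,300 × 0.676 = $1,164,950.8
Cap limit = $1,220,300 × 1.03 = $1,256,909
Taxable assessed value = min($1,164,950.8, $1,256,909) = $1,164,950.8 (cap does not bind)
City of Corbett: $1,164,950.8 × 0.00497 = $5,789.805476
Brackenridge County: $1,164,950.8 × 0.0087 = $10,135.07196
Kestrel Township: $1,164,950.8 × 0.0061 = $7,106.19988
Maribel Unified SD: $1,164,950.8 × 0.0156 = $18,173.23248
Total = $41,204.309796

$41,204.31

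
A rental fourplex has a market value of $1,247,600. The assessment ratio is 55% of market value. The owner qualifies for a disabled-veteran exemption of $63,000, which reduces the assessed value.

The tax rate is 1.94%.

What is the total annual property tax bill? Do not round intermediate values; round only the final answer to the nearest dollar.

$12,090

Assessed value = $1,247,600 × 0.55 = $686,180
Taxable value = $686,180 − $63,000 = $623,180
Tax = $623,180 × 0.0194 = $12,089.692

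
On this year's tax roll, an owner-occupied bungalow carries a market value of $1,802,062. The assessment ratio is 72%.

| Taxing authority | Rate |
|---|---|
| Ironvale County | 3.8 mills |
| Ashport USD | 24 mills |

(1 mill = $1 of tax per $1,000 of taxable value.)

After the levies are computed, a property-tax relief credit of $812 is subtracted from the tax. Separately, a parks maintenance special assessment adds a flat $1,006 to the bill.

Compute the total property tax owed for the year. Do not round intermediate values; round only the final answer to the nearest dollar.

$36,264

Assessed value = $1,802,062 × 0.72 = $1,297,484.64
Ironvale County: $1,297,484.64 × 0.0038 = $4,930.441632
Ashport USD: $1,297,484.64 × 0.024 = $31,139.63136
Levies subtotal = $36,070.072992
After credit = $36,070.072992 − $812 = $35,258.072992
Total = $35,258.072992 + $1,006 = $36,264.072992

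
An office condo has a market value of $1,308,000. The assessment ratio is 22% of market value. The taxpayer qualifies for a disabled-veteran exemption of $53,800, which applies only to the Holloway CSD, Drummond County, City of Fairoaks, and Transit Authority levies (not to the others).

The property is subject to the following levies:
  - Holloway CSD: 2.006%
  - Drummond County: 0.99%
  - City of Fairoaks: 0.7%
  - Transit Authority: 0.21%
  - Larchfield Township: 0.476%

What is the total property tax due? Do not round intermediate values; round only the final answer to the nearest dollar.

$10,508

Assessed value = $1,308,000 × 0.22 = $287,760
Holloway CSD: ($287,760 − $53,800) × 0.02006 = $233,960 × 0.02006 = $4,693.2376
Drummond County: ($287,760 − $53,800) × 0.0099 = $233,960 × 0.0099 = $2,316.204
City of Fairoaks: ($287,760 − $53,800) × 0.007 = $233,960 × 0.007 = $1,637.72
Transit Authority: ($287,760 − $53,800) × 0.0021 = $233,960 × 0.0021 = $491.316
Larchfield Township: $287,760 × 0.00476 = $1,369.7376
Total = $10,508.2152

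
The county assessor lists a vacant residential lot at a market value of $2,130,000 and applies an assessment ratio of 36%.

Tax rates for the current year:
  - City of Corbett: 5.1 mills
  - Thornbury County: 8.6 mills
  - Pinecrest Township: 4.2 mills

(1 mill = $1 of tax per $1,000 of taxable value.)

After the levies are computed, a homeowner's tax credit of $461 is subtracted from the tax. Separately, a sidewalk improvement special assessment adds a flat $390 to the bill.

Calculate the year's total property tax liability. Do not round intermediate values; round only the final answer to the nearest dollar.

Assessed value = $2,130,000 × 0.36 = $766,800
City of Corbett: $766,800 × 0.0051 = $3,910.68
Thornbury County: $766,800 × 0.0086 = $6,594.48
Pinecrest Township: $766,800 × 0.0042 = $3,220.56
Levies subtotal = $13,725.72
After credit = $13,725.72 − $461 = $13,264.72
Total = $13,264.72 + $390 = $13,654.72

$13,655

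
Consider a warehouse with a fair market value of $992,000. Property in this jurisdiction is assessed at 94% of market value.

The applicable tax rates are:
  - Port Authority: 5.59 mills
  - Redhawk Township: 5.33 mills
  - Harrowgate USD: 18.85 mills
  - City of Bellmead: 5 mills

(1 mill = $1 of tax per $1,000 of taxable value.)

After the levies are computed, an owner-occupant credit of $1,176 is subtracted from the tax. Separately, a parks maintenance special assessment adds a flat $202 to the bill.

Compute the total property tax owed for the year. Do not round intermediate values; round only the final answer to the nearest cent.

$31,448.33

Assessed value = $992,000 × 0.94 = $932,480
Port Authority: $932,480 × 0.00559 = $5,212.5632
Redhawk Township: $932,480 × 0.00533 = $4,970.1184
Harrowgate USD: $932,480 × 0.01885 = $17,577.248
City of Bellmead: $932,480 × 0.005 = $4,662.4
Levies subtotal = $32,422.3296
After credit = $32,422.3296 − $1,176 = $31,246.3296
Total = $31,246.3296 + $202 = $31,448.3296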